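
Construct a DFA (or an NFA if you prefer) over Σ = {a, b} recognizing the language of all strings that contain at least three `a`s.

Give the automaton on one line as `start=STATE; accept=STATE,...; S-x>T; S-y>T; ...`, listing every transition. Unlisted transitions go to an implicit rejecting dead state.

start=q0; accept=q3,q4; q0-a>q1; q0-b>q0; q1-a>q2; q1-b>q1; q2-a>q3; q2-b>q2; q3-a>q4; q3-b>q3; q4-a>q4; q4-b>q4

Count `a`s, saturating at 4: states q0 through q3 mean 0 through 3 `a`s seen; q4 means more than 3. Each `a` increments (capped at q4); other symbols loop. Accept from {q3, q4}.
5 states suffice.
        a   b  
>  q0   q1  q0 
   q1   q2  q1 
   q2   q3  q2 
 * q3   q4  q3 
 * q4   q4  q4 
(> = start, * = accepting)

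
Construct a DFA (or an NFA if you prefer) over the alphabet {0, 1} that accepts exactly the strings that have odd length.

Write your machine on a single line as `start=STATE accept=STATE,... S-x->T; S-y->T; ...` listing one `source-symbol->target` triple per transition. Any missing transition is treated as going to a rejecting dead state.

Count input length modulo 2: every symbol advances one step around the cycle A → B → A. Accept at B.
       0  1 
>  A   B  B 
 * B   A  A 
(> = start, * = accepting)

start=A; accept=B; A-0->B; A-1->B; B-0->A; B-1->A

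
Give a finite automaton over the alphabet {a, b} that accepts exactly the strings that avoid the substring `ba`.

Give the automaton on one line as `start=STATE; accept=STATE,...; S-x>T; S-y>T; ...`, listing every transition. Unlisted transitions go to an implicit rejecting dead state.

start=q0; accept=q0,q1; q0-a>q0; q0-b>q1; q1-a>q2; q1-b>q1; q2-a>q2; q2-b>q2

Track partial matches of the forbidden pattern `ba`. State q2 is a dead state reached once `ba` has occurred; every other state accepts. q0 means no part of `ba` is currently matched.
With 3 states:
        a   b  
>* q0   q0  q1 
 * q1   q2  q1 
   q2   q2  q2 
(> = start, * = accepting)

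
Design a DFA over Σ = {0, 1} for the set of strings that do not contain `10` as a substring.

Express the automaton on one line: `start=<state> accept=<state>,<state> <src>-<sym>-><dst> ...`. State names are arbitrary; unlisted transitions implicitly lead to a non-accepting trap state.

start=q0 accept=q0,q1 q0-0->q0 q0-1->q1 q1-0->q2 q1-1->q1 q2-0->q2 q2-1->q2

This is the complement of 'contains `10`'. Use the same substring-matching states — q0 through q2 holding how much of `10` has just been matched — but flip the accepting set: everything except the trap q2 accepts.
With 3 states:
        0   1  
>* q0   q0  q1 
 * q1   q2  q1 
   q2   q2  q2 
(> = start, * = accepting)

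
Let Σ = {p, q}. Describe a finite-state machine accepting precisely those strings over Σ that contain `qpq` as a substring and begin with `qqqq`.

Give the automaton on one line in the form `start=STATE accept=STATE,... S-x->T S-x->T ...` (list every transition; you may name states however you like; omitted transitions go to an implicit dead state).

Handle the two conditions separately and then intersect. One (4 states) tracks whether and how much of `qpq` has been seen; the other (6 states) tracks whether the input so far still matches the prefix `qqqq`. Each combined state is a pair, one component from each; accept when both components accept.
       p  q 
>  A   B  C 
   B   B  D 
   C   E  F 
   D   E  D 
   E   B  G 
   F   E  H 
   G   G  G 
   H   E  I 
   I   J  I 
   J   K  L 
   K   K  I 
 * L   L  L 
(> = start, * = accepting)

start=A accept=L A-p->B A-q->C B-p->B B-q->D C-p->E C-q->F D-p->E D-q->D E-p->B E-q->G F-p->E F-q->H G-p->G G-q->G H-p->E H-q->I I-p->J I-q->I J-p->K J-q->L K-p->K K-q->I L-p->L L-q->L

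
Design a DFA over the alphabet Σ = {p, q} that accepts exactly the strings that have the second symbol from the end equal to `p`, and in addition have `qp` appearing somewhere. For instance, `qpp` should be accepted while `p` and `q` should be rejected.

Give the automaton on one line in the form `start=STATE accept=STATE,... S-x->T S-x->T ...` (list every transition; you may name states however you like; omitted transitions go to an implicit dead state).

start=S0 accept=S7,S8 S0-p->S1 S0-q->S2 S1-p->S3 S1-q->S4 S2-p->S5 S2-q->S6 S3-p->S3 S3-q->S4 S4-p->S5 S4-q->S6 S5-p->S7 S5-q->S8 S6-p->S5 S6-q->S6 S7-p->S7 S7-q->S8 S8-p->S5 S8-q->S9 S9-p->S5 S9-q->S9

Run two small machines in parallel and take their product. The first has 7 states tracking the last 2 symbols read; the second has 3 states tracking whether and how much of `qp` has been seen. A product state is a pair (one from each), accepting exactly when both do.
10 states suffice.
        p   q  
>  S0   S1  S2 
   S1   S3  S4 
   S2   S5  S6 
   S3   S3  S4 
   S4   S5  S6 
   S5   S7  S8 
   S6   S5  S6 
 * S7   S7  S8 
 * S8   S5  S9 
   S9   S5  S9 
(> = start, * = accepting)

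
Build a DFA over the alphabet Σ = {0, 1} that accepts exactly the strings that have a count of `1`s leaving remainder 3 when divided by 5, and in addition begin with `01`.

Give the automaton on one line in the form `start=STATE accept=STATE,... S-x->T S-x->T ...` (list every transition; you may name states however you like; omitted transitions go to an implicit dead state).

start=q0 accept=q8 q0-0->q1 q0-1->q2 q1-0->q3 q1-1->q4 q2-0->q2 q2-1->q5 q3-0->q3 q3-1->q2 q4-0->q4 q4-1->q6 q5-0->q5 q5-1->q7 q6-0->q6 q6-1->q8 q7-0->q7 q7-1->q9 q8-0->q8 q8-1->q10 q9-0->q9 q9-1->q3 q10-0->q10 q10-1->q11 q11-0->q11 q11-1->q4

Build one automaton per condition and run them in lockstep. The first has 5 states tracking the count of `1`s modulo 5; the second has 4 states tracking whether the input so far still matches the prefix `01`. A product state is a pair (one from each), accepting exactly when both do.
A 12-state machine:
          0    1  
>  q0     q1   q2 
   q1     q3   q4 
   q2     q2   q5 
   q3     q3   q2 
   q4     q4   q6 
   q5     q5   q7 
   q6     q6   q8 
   q7     q7   q9 
 * q8     q8  q10 
   q9     q9   q3 
   q10   q10  q11 
   q11   q11   q4 
(> = start, * = accepting)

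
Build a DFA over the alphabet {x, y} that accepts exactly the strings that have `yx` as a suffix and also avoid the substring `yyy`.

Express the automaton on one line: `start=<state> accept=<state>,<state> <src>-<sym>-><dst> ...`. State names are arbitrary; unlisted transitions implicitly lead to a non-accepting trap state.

Build one automaton per condition and run them in lockstep. One (3 states) tracks how much of the suffix `yx` has currently been matched; the other (4 states) tracks partial matches of the forbidden pattern `yyy`. Each combined state is a pair, one component from each; accept when both components accept. Equivalent product states are then merged.
A 5-state machine:
        x   y  
>  S0   S0  S1 
   S1   S2  S3 
 * S2   S0  S1 
   S3   S2  S4 
   S4   S4  S4 
(> = start, * = accepting)

start=S0 accept=S2 S0-x->S0 S0-y->S1 S1-x->S2 S1-y->S3 S2-x->S0 S2-y->S1 S3-x->S2 S3-y->S4 S4-x->S4 S4-y->S4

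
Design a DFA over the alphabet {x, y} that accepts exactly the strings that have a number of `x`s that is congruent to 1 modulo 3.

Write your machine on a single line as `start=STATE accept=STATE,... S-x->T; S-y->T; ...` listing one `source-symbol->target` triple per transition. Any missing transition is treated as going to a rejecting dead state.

start=A; accept=B; A-x->B; A-y->A; B-x->C; B-y->B; C-x->A; C-y->C

The only thing that matters is how many `x`s have appeared, reduced mod 3. Use one state per residue: A for 0, …, C for 2. Reading `x` moves to the next residue; anything else stays put. B is accepting.
With 3 states:
       x  y 
>  A   B  A 
 * B   C  B 
   C   A  C 
(> = start, * = accepting)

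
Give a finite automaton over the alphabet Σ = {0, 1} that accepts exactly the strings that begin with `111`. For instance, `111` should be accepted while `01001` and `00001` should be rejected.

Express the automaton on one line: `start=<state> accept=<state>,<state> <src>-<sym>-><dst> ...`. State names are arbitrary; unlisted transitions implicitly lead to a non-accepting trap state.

Check the first 3 symbols one by one: q0 through q2 record how many have matched `111` so far; any wrong symbol goes to the dead state q4. After all 3 match we enter the accepting sink q3.
A 5-state machine:
        0   1  
>  q0   q4  q1 
   q1   q4  q2 
   q2   q4  q3 
 * q3   q3  q3 
   q4   q4  q4 
(> = start, * = accepting)

start=q0 accept=q3 q0-0->q4 q0-1->q1 q1-0->q4 q1-1->q2 q2-0->q4 q2-1->q3 q3-0->q3 q3-1->q3 q4-0->q4 q4-1->q4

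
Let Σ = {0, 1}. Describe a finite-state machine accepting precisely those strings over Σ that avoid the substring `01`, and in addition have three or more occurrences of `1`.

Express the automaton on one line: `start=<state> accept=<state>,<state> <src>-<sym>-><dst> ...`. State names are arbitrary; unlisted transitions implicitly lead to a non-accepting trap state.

Handle the two conditions separately and then intersect. The first has 3 states tracking partial matches of the forbidden pattern `01`; the second has 5 states tracking the count of `1`s, saturating at 4. A product state is a pair (one from each), accepting exactly when both do. Minimizing collapses redundant product states.
6 states suffice.
        0   1  
>  q0   q1  q2 
   q1   q1  q1 
   q2   q1  q3 
   q3   q1  q4 
 * q4   q5  q4 
 * q5   q5  q1 
(> = start, * = accepting)

start=q0 accept=q4,q5 q0-0->q1 q0-1->q2 q1-0->q1 q1-1->q1 q2-0->q1 q2-1->q3 q3-0->q1 q3-1->q4 q4-0->q5 q4-1->q4 q5-0->q5 q5-1->q1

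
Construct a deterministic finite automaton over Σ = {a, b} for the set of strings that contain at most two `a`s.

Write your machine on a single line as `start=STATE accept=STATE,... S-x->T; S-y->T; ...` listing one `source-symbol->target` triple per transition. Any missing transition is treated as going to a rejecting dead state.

start=s0; accept=s0,s1,s2; s0-a->s1; s0-b->s0; s1-a->s2; s1-b->s1; s2-a->s3; s2-b->s2; s3-a->s3; s3-b->s3

Only the number of `a`s matters, and only up to 3. Make a chain s0 → s1 → s2 → s3 advanced by each `a` (with s3 absorbing); every other symbol self-loops. The accepting set is {s0, s1, s2}.
A 4-state machine:
        a   b  
>* s0   s1  s0 
 * s1   s2  s1 
 * s2   s3  s2 
   s3   s3  s3 
(> = start, * = accepting)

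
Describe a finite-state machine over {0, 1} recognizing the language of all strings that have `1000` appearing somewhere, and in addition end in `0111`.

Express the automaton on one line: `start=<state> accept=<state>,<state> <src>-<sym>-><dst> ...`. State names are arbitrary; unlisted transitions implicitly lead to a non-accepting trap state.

start=q0 accept=q7 q0-0->q0 q0-1->q1 q1-0->q2 q1-1->q1 q2-0->q3 q2-1->q1 q3-0->q4 q3-1->q1 q4-0->q4 q4-1->q5 q5-0->q4 q5-1->q6 q6-0->q4 q6-1->q7 q7-0->q4 q7-1->q8 q8-0->q4 q8-1->q8

Run two small machines in parallel and take their product. One (5 states) tracks whether and how much of `1000` has been seen; the other (5 states) tracks how much of the suffix `0111` has currently been matched. Each combined state is a pair, one component from each; accept when both components accept. After merging equivalent states the machine shrinks.
With 9 states:
        0   1  
>  q0   q0  q1 
   q1   q2  q1 
   q2   q3  q1 
   q3   q4  q1 
   q4   q4  q5 
   q5   q4  q6 
   q6   q4  q7 
 * q7   q4  q8 
   q8   q4  q8 
(> = start, * = accepting)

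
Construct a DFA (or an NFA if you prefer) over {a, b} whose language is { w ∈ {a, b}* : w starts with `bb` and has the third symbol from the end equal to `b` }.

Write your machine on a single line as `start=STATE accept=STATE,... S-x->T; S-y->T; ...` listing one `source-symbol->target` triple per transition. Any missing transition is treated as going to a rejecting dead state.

start=q0; accept=q13,q14,q17,q18; q0-a->q1; q0-b->q2; q1-a->q3; q1-b->q4; q2-a->q5; q2-b->q6; q3-a->q7; q3-b->q8; q4-a->q9; q4-b->q10; q5-a->q11; q5-b->q12; q6-a->q13; q6-b->q14; q7-a->q7; q7-b->q8; q8-a->q9; q8-b->q10; q9-a->q11; q9-b->q12; q10-a->q15; q10-b->q16; q11-a->q7; q11-b->q8; q12-a->q9; q12-b->q10; q13-a->q17; q13-b->q18; q14-a->q13; q14-b->q14; q15-a->q11; q15-b->q12; q16-a->q15; q16-b->q16; q17-a->q19; q17-b->q20; q18-a->q21; q18-b->q22; q19-a->q19; q19-b->q20; q20-a->q21; q20-b->q22; q21-a->q17; q21-b->q18; q22-a->q13; q22-b->q14

Build one automaton per condition and run them in lockstep. One (4 states) tracks whether the input so far still matches the prefix `bb`; the other (15 states) tracks the last 3 symbols read. Each combined state is a pair, one component from each; accept when both components accept.
With 23 states:
          a    b  
>  q0     q1   q2 
   q1     q3   q4 
   q2     q5   q6 
   q3     q7   q8 
   q4     q9  q10 
   q5    q11  q12 
   q6    q13  q14 
   q7     q7   q8 
   q8     q9  q10 
   q9    q11  q12 
   q10   q15  q16 
   q11    q7   q8 
   q12    q9  q10 
 * q13   q17  q18 
 * q14   q13  q14 
   q15   q11  q12 
   q16   q15  q16 
 * q17   q19  q20 
 * q18   q21  q22 
   q19   q19  q20 
   q20   q21  q22 
   q21   q17  q18 
   q22   q13  q14 
(> = start, * = accepting)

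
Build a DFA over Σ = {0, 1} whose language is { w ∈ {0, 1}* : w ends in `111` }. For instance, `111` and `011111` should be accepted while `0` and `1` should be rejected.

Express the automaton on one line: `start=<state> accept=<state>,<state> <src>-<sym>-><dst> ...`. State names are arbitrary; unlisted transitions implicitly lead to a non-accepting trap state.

Remember how much of `111` the current input suffix matches. State q0 means no match yet; q1 means the last symbol is `1`; q2 means the last 2 symbols are `11`; q3 means the last 3 symbols are `111`. Only q3 accepts. On a mismatch, fall back to the longest proper suffix that is still a prefix of `111`.
A 4-state machine:
        0   1  
>  q0   q0  q1 
   q1   q0  q2 
   q2   q0  q3 
 * q3   q0  q3 
(> = start, * = accepting)

start=q0 accept=q3 q0-0->q0 q0-1->q1 q1-0->q0 q1-1->q2 q2-0->q0 q2-1->q3 q3-0->q0 q3-1->q3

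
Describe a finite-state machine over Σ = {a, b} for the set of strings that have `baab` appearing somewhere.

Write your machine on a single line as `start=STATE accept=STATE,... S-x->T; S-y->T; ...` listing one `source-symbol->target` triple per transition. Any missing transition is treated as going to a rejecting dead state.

States q0..q3 record the length of the longest prefix of `baab` that matches the current input suffix. Reaching q4 means `baab` has been seen, and we stay there forever. Accept from q4.
        a   b  
>  q0   q0  q1 
   q1   q2  q1 
   q2   q3  q1 
   q3   q0  q4 
 * q4   q4  q4 
(> = start, * = accepting)

start=q0; accept=q4; q0-a->q0; q0-b->q1; q1-a->q2; q1-b->q1; q2-a->q3; q2-b->q1; q3-a->q0; q3-b->q4; q4-a->q4; q4-b->q4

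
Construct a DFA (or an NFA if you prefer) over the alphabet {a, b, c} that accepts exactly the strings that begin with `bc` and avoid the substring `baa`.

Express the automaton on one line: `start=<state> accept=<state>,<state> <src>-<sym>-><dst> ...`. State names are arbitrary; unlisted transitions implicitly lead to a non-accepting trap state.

Handle the two conditions separately and then intersect. One (4 states) tracks whether the input so far still matches the prefix `bc`; the other (4 states) tracks partial matches of the forbidden pattern `baa`. Each combined state is a pair, one component from each; accept when both components accept.
A 10-state machine:
        a   b   c  
>  S0   S1  S2  S1 
   S1   S1  S3  S1 
   S2   S4  S3  S5 
   S3   S4  S3  S1 
   S4   S6  S3  S1 
 * S5   S5  S7  S5 
   S6   S6  S6  S6 
 * S7   S8  S7  S5 
 * S8   S9  S7  S5 
   S9   S9  S9  S9 
(> = start, * = accepting)

start=S0 accept=S5,S7,S8 S0-a->S1 S0-b->S2 S0-c->S1 S1-a->S1 S1-b->S3 S1-c->S1 S2-a->S4 S2-b->S3 S2-c->S5 S3-a->S4 S3-b->S3 S3-c->S1 S4-a->S6 S4-b->S3 S4-c->S1 S5-a->S5 S5-b->S7 S5-c->S5 S6-a->S6 S6-b->S6 S6-c->S6 S7-a->S8 S7-b->S7 S7-c->S5 S8-a->S9 S8-b->S7 S8-c->S5 S9-a->S9 S9-b->S9 S9-c->S9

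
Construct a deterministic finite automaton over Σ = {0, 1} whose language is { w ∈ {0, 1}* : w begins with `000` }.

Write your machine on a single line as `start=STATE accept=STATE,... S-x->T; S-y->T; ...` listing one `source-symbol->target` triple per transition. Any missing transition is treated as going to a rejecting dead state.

start=S0; accept=S3; S0-0->S1; S0-1->S4; S1-0->S2; S1-1->S4; S2-0->S3; S2-1->S4; S3-0->S3; S3-1->S3; S4-0->S4; S4-1->S4

Check the first 3 symbols one by one: S0 through S2 record how many have matched `000` so far; any wrong symbol goes to the dead state S4. After all 3 match we enter the accepting sink S3.
With 5 states:
        0   1  
>  S0   S1  S4 
   S1   S2  S4 
   S2   S3  S4 
 * S3   S3  S3 
   S4   S4  S4 
(> = start, * = accepting)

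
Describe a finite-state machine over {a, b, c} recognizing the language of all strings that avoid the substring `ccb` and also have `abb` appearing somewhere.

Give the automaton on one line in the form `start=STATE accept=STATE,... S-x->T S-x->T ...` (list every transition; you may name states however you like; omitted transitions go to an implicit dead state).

start=s0 accept=s5,s7,s8 s0-a->s1 s0-b->s0 s0-c->s2 s1-a->s1 s1-b->s3 s1-c->s2 s2-a->s1 s2-b->s0 s2-c->s4 s3-a->s1 s3-b->s5 s3-c->s2 s4-a->s1 s4-b->s6 s4-c->s4 s5-a->s5 s5-b->s5 s5-c->s7 s6-a->s6 s6-b->s6 s6-c->s6 s7-a->s5 s7-b->s5 s7-c->s8 s8-a->s5 s8-b->s6 s8-c->s8

Build one automaton per condition and run them in lockstep. One (4 states) tracks partial matches of the forbidden pattern `ccb`; the other (4 states) tracks whether and how much of `abb` has been seen. Each combined state is a pair, one component from each; accept when both components accept. Minimizing collapses redundant product states.
A 9-state machine:
        a   b   c  
>  s0   s1  s0  s2 
   s1   s1  s3  s2 
   s2   s1  s0  s4 
   s3   s1  s5  s2 
   s4   s1  s6  s4 
 * s5   s5  s5  s7 
   s6   s6  s6  s6 
 * s7   s5  s5  s8 
 * s8   s5  s6  s8 
(> = start, * = accepting)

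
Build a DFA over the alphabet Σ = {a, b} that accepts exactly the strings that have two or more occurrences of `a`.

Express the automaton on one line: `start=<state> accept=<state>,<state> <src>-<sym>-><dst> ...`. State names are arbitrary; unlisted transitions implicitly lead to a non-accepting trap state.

start=q0 accept=q2,q3 q0-a->q1 q0-b->q0 q1-a->q2 q1-b->q1 q2-a->q3 q2-b->q2 q3-a->q3 q3-b->q3

Count `a`s, saturating at 3: states q0 through q2 mean 0 through 2 `a`s seen; q3 means more than 2. Each `a` increments (capped at q3); other symbols loop. Accept from {q2, q3}.
4 states suffice.
        a   b  
>  q0   q1  q0 
   q1   q2  q1 
 * q2   q3  q2 
 * q3   q3  q3 
(> = start, * = accepting)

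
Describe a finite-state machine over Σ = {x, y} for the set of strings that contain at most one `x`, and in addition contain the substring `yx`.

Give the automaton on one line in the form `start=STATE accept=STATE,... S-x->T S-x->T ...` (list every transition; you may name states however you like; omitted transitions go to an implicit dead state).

start=q0 accept=q5 q0-x->q1 q0-y->q2 q1-x->q3 q1-y->q4 q2-x->q5 q2-y->q2 q3-x->q3 q3-y->q6 q4-x->q7 q4-y->q4 q5-x->q7 q5-y->q5 q6-x->q7 q6-y->q6 q7-x->q7 q7-y->q7

Build one automaton per condition and run them in lockstep. One (3 states) tracks the count of `x`s, saturating at 2; the other (3 states) tracks whether and how much of `yx` has been seen. Each combined state is a pair, one component from each; accept when both components accept.
8 states suffice.
        x   y  
>  q0   q1  q2 
   q1   q3  q4 
   q2   q5  q2 
   q3   q3  q6 
   q4   q7  q4 
 * q5   q7  q5 
   q6   q7  q6 
   q7   q7  q7 
(> = start, * = accepting)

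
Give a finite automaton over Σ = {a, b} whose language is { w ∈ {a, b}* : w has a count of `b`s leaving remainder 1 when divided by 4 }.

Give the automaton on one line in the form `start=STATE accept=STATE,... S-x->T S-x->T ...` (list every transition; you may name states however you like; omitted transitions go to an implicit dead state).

start=q0 accept=q1 q0-a->q0 q0-b->q1 q1-a->q1 q1-b->q2 q2-a->q2 q2-b->q3 q3-a->q3 q3-b->q0

The only thing that matters is how many `b`s have appeared, reduced mod 4. Use one state per residue: q0 for 0, …, q3 for 3. Reading `b` moves to the next residue; anything else stays put. q1 is accepting.
A 4-state machine:
        a   b  
>  q0   q0  q1 
 * q1   q1  q2 
   q2   q2  q3 
   q3   q3  q0 
(> = start, * = accepting)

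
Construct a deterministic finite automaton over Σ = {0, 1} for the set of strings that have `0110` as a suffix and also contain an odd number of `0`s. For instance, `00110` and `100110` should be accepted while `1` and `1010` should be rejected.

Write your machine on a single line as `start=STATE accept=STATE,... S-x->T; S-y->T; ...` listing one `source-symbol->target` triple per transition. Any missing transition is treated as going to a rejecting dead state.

start=s0; accept=s9; s0-0->s1; s0-1->s0; s1-0->s2; s1-1->s3; s2-0->s1; s2-1->s4; s3-0->s2; s3-1->s5; s4-0->s1; s4-1->s6; s5-0->s7; s5-1->s8; s6-0->s9; s6-1->s0; s7-0->s1; s7-1->s4; s8-0->s2; s8-1->s8; s9-0->s2; s9-1->s3

Build one automaton per condition and run them in lockstep. The first has 5 states tracking how much of the suffix `0110` has currently been matched; the second has 2 states tracking the count of `0`s modulo 2. A product state is a pair (one from each), accepting exactly when both do.
A 10-state machine:
        0   1  
>  s0   s1  s0 
   s1   s2  s3 
   s2   s1  s4 
   s3   s2  s5 
   s4   s1  s6 
   s5   s7  s8 
   s6   s9  s0 
   s7   s1  s4 
   s8   s2  s8 
 * s9   s2  s3 
(> = start, * = accepting)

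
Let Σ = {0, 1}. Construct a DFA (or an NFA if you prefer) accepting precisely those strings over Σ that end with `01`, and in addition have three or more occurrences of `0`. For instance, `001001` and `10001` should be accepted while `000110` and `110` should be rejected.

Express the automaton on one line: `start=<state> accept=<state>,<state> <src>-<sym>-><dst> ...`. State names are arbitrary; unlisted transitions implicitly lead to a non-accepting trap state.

start=q0 accept=q4 q0-0->q1 q0-1->q0 q1-0->q2 q1-1->q1 q2-0->q3 q2-1->q2 q3-0->q3 q3-1->q4 q4-0->q3 q4-1->q2

Build one automaton per condition and run them in lockstep. One (3 states) tracks how much of the suffix `01` has currently been matched; the other (5 states) tracks the count of `0`s, saturating at 4. Each combined state is a pair, one component from each; accept when both components accept. After merging equivalent states the machine shrinks.
        0   1  
>  q0   q1  q0 
   q1   q2  q1 
   q2   q3  q2 
   q3   q3  q4 
 * q4   q3  q2 
(> = start, * = accepting)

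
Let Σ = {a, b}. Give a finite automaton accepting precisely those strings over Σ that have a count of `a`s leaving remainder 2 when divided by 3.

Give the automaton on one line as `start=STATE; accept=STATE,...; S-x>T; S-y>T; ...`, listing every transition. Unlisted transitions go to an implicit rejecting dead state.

start=S0; accept=S2; S0-a>S1; S0-b>S0; S1-a>S2; S1-b>S1; S2-a>S0; S2-b>S2

Keep the running count of `a`s modulo 3: each `a` advances along the cycle S0 → S1 → S2 → S0 while other symbols loop. Accept at S2.
A 3-state machine:
        a   b  
>  S0   S1  S0 
   S1   S2  S1 
 * S2   S0  S2 
(> = start, * = accepting)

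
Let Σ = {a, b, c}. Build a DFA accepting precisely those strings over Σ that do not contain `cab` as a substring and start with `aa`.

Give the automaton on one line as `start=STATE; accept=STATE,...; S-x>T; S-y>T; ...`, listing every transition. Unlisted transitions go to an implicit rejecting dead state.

start=q0; accept=q3,q4,q5; q0-a>q1; q0-b>q2; q0-c>q2; q1-a>q3; q1-b>q2; q1-c>q2; q2-a>q2; q2-b>q2; q2-c>q2; q3-a>q3; q3-b>q3; q3-c>q4; q4-a>q5; q4-b>q3; q4-c>q4; q5-a>q3; q5-b>q2; q5-c>q4

Build one automaton per condition and run them in lockstep. One (4 states) tracks partial matches of the forbidden pattern `cab`; the other (4 states) tracks whether the input so far still matches the prefix `aa`. Each combined state is a pair, one component from each; accept when both components accept. After merging equivalent states the machine shrinks.
6 states suffice.
        a   b   c  
>  q0   q1  q2  q2 
   q1   q3  q2  q2 
   q2   q2  q2  q2 
 * q3   q3  q3  q4 
 * q4   q5  q3  q4 
 * q5   q3  q2  q4 
(> = start, * = accepting)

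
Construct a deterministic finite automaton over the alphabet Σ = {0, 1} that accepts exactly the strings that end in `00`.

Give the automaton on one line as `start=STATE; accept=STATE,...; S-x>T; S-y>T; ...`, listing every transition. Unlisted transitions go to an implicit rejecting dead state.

start=q0; accept=q2; q0-0>q1; q0-1>q0; q1-0>q2; q1-1>q0; q2-0>q2; q2-1>q0

Let each state record the length of the longest suffix of the input read so far that is also a prefix of `00`. q1 means the last symbol is `0`; q2 means the last 2 symbols are `00`. Accept only at q2, where the string currently ends in `00`.
A 3-state machine:
        0   1  
>  q0   q1  q0 
   q1   q2  q0 
 * q2   q2  q0 
(> = start, * = accepting)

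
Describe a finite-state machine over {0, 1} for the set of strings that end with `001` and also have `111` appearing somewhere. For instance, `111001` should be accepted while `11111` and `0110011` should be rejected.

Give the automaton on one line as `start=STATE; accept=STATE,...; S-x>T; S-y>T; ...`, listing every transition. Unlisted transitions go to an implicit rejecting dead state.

start=A; accept=G; A-0>A; A-1>B; B-0>A; B-1>C; C-0>A; C-1>D; D-0>E; D-1>D; E-0>F; E-1>D; F-0>F; F-1>G; G-0>E; G-1>D

Handle the two conditions separately and then intersect. One (4 states) tracks how much of the suffix `001` has currently been matched; the other (4 states) tracks whether and how much of `111` has been seen. Each combined state is a pair, one component from each; accept when both components accept. After merging equivalent states the machine shrinks.
7 states suffice.
       0  1 
>  A   A  B 
   B   A  C 
   C   A  D 
   D   E  D 
   E   F  D 
   F   F  G 
 * G   E  D 
(> = start, * = accepting)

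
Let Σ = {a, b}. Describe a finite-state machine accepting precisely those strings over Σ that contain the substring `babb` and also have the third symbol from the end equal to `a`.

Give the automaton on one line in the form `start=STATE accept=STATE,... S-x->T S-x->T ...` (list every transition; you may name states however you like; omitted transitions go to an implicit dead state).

start=s0 accept=s4,s9,s10,s11 s0-a->s0 s0-b->s1 s1-a->s2 s1-b->s1 s2-a->s0 s2-b->s3 s3-a->s2 s3-b->s4 s4-a->s5 s4-b->s6 s5-a->s7 s5-b->s8 s6-a->s5 s6-b->s6 s7-a->s9 s7-b->s10 s8-a->s11 s8-b->s4 s9-a->s9 s9-b->s10 s10-a->s11 s10-b->s4 s11-a->s7 s11-b->s8

Build one automaton per condition and run them in lockstep. One (5 states) tracks whether and how much of `babb` has been seen; the other (15 states) tracks the last 3 symbols read. Each combined state is a pair, one component from each; accept when both components accept. Equivalent product states are then merged.
12 states suffice.
          a    b  
>  s0     s0   s1 
   s1     s2   s1 
   s2     s0   s3 
   s3     s2   s4 
 * s4     s5   s6 
   s5     s7   s8 
   s6     s5   s6 
   s7     s9  s10 
   s8    s11   s4 
 * s9     s9  s10 
 * s10   s11   s4 
 * s11    s7   s8 
(> = start, * = accepting)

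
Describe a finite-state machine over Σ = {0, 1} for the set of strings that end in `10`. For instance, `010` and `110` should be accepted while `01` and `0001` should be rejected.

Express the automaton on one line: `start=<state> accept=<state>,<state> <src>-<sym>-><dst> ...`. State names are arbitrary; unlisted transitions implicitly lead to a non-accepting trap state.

Let each state record the length of the longest suffix of the input read so far that is also a prefix of `10`. s1 means the last symbol is `1`; s2 means the last 2 symbols are `10`. Accept only at s2, where the string currently ends in `10`.
A 3-state machine:
        0   1  
>  s0   s0  s1 
   s1   s2  s1 
 * s2   s0  s1 
(> = start, * = accepting)

start=s0 accept=s2 s0-0->s0 s0-1->s1 s1-0->s2 s1-1->s1 s2-0->s0 s2-1->s1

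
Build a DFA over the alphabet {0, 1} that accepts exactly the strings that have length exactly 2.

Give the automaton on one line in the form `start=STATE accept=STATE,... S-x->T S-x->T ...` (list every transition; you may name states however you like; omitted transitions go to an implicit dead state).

start=s0 accept=s2 s0-0->s1 s0-1->s1 s1-0->s2 s1-1->s2 s2-0->s3 s2-1->s3 s3-0->s3 s3-1->s3

Count input length up to 3: every symbol moves from s0 toward s3, which means 'more than 2' and absorbs. Accept from {s2}.
A 4-state machine:
        0   1  
>  s0   s1  s1 
   s1   s2  s2 
 * s2   s3  s3 
   s3   s3  s3 
(> = start, * = accepting)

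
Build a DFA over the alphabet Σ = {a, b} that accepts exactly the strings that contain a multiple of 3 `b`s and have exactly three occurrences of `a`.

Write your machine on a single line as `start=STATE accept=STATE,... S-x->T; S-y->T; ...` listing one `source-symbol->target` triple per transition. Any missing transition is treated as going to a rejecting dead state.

Run two small machines in parallel and take their product. The first has 3 states tracking the count of `b`s modulo 3; the second has 5 states tracking the count of `a`s, saturating at 4. A product state is a pair (one from each), accepting exactly when both do.
With 15 states:
          a    b  
>  q0     q1   q2 
   q1     q3   q4 
   q2     q4   q5 
   q3     q6   q7 
   q4     q7   q8 
   q5     q8   q0 
 * q6     q9  q10 
   q7    q10  q11 
   q8    q11   q1 
   q9     q9  q12 
   q10   q12  q13 
   q11   q13   q3 
   q12   q12  q14 
   q13   q14   q6 
   q14   q14   q9 
(> = start, * = accepting)

start=q0; accept=q6; q0-a->q1; q0-b->q2; q1-a->q3; q1-b->q4; q2-a->q4; q2-b->q5; q3-a->q6; q3-b->q7; q4-a->q7; q4-b->q8; q5-a->q8; q5-b->q0; q6-a->q9; q6-b->q10; q7-a->q10; q7-b->q11; q8-a->q11; q8-b->q1; q9-a->q9; q9-b->q12; q10-a->q12; q10-b->q13; q11-a->q13; q11-b->q3; q12-a->q12; q12-b->q14; q13-a->q14; q13-b->q6; q14-a->q14; q14-b->q9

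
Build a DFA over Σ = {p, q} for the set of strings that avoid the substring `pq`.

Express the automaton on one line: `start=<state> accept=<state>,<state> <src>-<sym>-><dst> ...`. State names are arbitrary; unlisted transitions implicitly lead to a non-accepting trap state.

start=s0 accept=s0,s1 s0-p->s1 s0-q->s0 s1-p->s1 s1-q->s2 s2-p->s2 s2-q->s2

This is the complement of 'contains `pq`'. Use the same substring-matching states — s0 through s2 holding how much of `pq` has just been matched — but flip the accepting set: everything except the trap s2 accepts.
With 3 states:
        p   q  
>* s0   s1  s0 
 * s1   s1  s2 
   s2   s2  s2 
(> = start, * = accepting)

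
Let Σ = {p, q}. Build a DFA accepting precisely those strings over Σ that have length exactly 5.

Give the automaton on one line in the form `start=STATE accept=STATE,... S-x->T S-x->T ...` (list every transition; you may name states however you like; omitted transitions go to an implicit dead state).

We only need to distinguish lengths 0, 1, …, 5, and '>5'. Chain S0 → S1 → S2 → S3 → S4 → S5 → S6 on every symbol, with S6 looping. Accepting states: {S5}.
7 states suffice.
        p   q  
>  S0   S1  S1 
   S1   S2  S2 
   S2   S3  S3 
   S3   S4  S4 
   S4   S5  S5 
 * S5   S6  S6 
   S6   S6  S6 
(> = start, * = accepting)

start=S0 accept=S5 S0-p->S1 S0-q->S1 S1-p->S2 S1-q->S2 S2-p->S3 S2-q->S3 S3-p->S4 S3-q->S4 S4-p->S5 S4-q->S5 S5-p->S6 S5-q->S6 S6-p->S6 S6-q->S6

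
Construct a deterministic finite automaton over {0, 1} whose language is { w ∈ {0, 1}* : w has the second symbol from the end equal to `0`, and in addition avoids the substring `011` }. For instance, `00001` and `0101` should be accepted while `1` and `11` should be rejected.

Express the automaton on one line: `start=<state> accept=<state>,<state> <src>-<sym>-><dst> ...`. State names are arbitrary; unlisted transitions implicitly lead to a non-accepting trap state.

Run two small machines in parallel and take their product. The first has 7 states tracking the last 2 symbols read; the second has 4 states tracking partial matches of the forbidden pattern `011`. A product state is a pair (one from each), accepting exactly when both do.
       0  1 
>  A   B  C 
   B   D  E 
   C   F  G 
 * D   D  E 
 * E   F  H 
   F   D  E 
   G   F  G 
   H   I  H 
   I   J  K 
   J   J  K 
   K   I  H 
(> = start, * = accepting)

start=A accept=D,E A-0->B A-1->C B-0->D B-1->E C-0->F C-1->G D-0->D D-1->E E-0->F E-1->H F-0->D F-1->E G-0->F G-1->G H-0->I H-1->H I-0->J I-1->K J-0->J J-1->K K-0->I K-1->H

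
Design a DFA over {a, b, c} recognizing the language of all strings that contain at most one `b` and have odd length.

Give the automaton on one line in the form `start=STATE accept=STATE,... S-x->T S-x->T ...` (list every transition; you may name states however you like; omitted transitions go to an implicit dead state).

start=q0 accept=q1,q2 q0-a->q1 q0-b->q2 q0-c->q1 q1-a->q0 q1-b->q3 q1-c->q0 q2-a->q3 q2-b->q4 q2-c->q3 q3-a->q2 q3-b->q4 q3-c->q2 q4-a->q4 q4-b->q4 q4-c->q4

Handle the two conditions separately and then intersect. The first has 3 states tracking the count of `b`s, saturating at 2; the second has 2 states tracking the input length modulo 2. A product state is a pair (one from each), accepting exactly when both do. Minimizing collapses redundant product states.
A 5-state machine:
        a   b   c  
>  q0   q1  q2  q1 
 * q1   q0  q3  q0 
 * q2   q3  q4  q3 
   q3   q2  q4  q2 
   q4   q4  q4  q4 
(> = start, * = accepting)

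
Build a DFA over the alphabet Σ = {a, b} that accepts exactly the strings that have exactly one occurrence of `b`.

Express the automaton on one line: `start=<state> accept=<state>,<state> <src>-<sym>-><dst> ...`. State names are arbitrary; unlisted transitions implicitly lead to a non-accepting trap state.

start=S0 accept=S1 S0-a->S0 S0-b->S1 S1-a->S1 S1-b->S2 S2-a->S2 S2-b->S2

Only the number of `b`s matters, and only up to 2. Make a chain S0 → S1 → S2 advanced by each `b` (with S2 absorbing); every other symbol self-loops. The accepting set is {S1}.
3 states suffice.
        a   b  
>  S0   S0  S1 
 * S1   S1  S2 
   S2   S2  S2 
(> = start, * = accepting)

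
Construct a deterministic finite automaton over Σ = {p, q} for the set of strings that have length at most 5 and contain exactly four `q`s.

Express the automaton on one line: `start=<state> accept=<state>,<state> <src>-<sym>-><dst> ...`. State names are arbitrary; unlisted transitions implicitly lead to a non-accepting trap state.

start=s0 accept=s9,s10 s0-p->s1 s0-q->s2 s1-p->s3 s1-q->s4 s2-p->s4 s2-q->s5 s3-p->s3 s3-q->s3 s4-p->s3 s4-q->s6 s5-p->s6 s5-q->s7 s6-p->s3 s6-q->s8 s7-p->s8 s7-q->s9 s8-p->s3 s8-q->s10 s9-p->s10 s9-q->s3 s10-p->s3 s10-q->s3

Build one automaton per condition and run them in lockstep. One (7 states) tracks the input length, saturating at 6; the other (6 states) tracks the count of `q`s, saturating at 5. Each combined state is a pair, one component from each; accept when both components accept. Equivalent product states are then merged.
          p    q  
>  s0     s1   s2 
   s1     s3   s4 
   s2     s4   s5 
   s3     s3   s3 
   s4     s3   s6 
   s5     s6   s7 
   s6     s3   s8 
   s7     s8   s9 
   s8     s3  s10 
 * s9    s10   s3 
 * s10    s3   s3 
(> = start, * = accepting)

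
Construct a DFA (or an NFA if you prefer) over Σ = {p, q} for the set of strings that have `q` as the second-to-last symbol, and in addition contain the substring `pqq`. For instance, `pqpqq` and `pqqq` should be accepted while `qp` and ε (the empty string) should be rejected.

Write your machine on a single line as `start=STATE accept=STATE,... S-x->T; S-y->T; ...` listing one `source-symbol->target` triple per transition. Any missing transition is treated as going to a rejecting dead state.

start=S0; accept=S3,S4; S0-p->S1; S0-q->S0; S1-p->S1; S1-q->S2; S2-p->S1; S2-q->S3; S3-p->S4; S3-q->S3; S4-p->S5; S4-q->S6; S5-p->S5; S5-q->S6; S6-p->S4; S6-q->S3

Handle the two conditions separately and then intersect. The first has 7 states tracking the last 2 symbols read; the second has 4 states tracking whether and how much of `pqq` has been seen. A product state is a pair (one from each), accepting exactly when both do. Equivalent product states are then merged.
With 7 states:
        p   q  
>  S0   S1  S0 
   S1   S1  S2 
   S2   S1  S3 
 * S3   S4  S3 
 * S4   S5  S6 
   S5   S5  S6 
   S6   S4  S3 
(> = start, * = accepting)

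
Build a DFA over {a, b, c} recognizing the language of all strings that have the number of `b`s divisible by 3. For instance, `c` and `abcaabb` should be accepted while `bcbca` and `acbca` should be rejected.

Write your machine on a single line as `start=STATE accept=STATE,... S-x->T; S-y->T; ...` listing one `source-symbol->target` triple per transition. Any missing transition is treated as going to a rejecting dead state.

Keep the running count of `b`s modulo 3: each `b` advances along the cycle q0 → q1 → q2 → q0 while other symbols loop. Accept at q0.
With 3 states:
        a   b   c  
>* q0   q0  q1  q0 
   q1   q1  q2  q1 
   q2   q2  q0  q2 
(> = start, * = accepting)

start=q0; accept=q0; q0-a->q0; q0-b->q1; q0-c->q0; q1-a->q1; q1-b->q2; q1-c->q1; q2-a->q2; q2-b->q0; q2-c->q2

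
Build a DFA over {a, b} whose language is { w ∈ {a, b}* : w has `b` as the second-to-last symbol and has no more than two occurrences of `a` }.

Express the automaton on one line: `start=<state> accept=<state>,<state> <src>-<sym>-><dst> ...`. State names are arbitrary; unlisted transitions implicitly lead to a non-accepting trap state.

Build one automaton per condition and run them in lockstep. The first has 7 states tracking the last 2 symbols read; the second has 4 states tracking the count of `a`s, saturating at 3. A product state is a pair (one from each), accepting exactly when both do.
A 15-state machine:
          a    b  
>  s0     s1   s2 
   s1     s3   s4 
   s2     s5   s6 
   s3     s7   s8 
   s4     s9  s10 
 * s5     s3   s4 
 * s6     s5   s6 
   s7     s7  s11 
   s8    s12  s13 
 * s9     s7   s8 
 * s10    s9  s10 
   s11   s12  s14 
   s12    s7  s11 
 * s13   s12  s13 
   s14   s12  s14 
(> = start, * = accepting)

start=s0 accept=s5,s6,s9,s10,s13 s0-a->s1 s0-b->s2 s1-a->s3 s1-b->s4 s2-a->s5 s2-b->s6 s3-a->s7 s3-b->s8 s4-a->s9 s4-b->s10 s5-a->s3 s5-b->s4 s6-a->s5 s6-b->s6 s7-a->s7 s7-b->s11 s8-a->s12 s8-b->s13 s9-a->s7 s9-b->s8 s10-a->s9 s10-b->s10 s11-a->s12 s11-b->s14 s12-a->s7 s12-b->s11 s13-a->s12 s13-b->s13 s14-a->s12 s14-b->s14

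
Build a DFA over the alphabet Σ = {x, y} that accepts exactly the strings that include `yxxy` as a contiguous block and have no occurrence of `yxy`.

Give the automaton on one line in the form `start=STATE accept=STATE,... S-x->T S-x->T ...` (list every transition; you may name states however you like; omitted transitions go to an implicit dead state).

start=S0 accept=S5,S6,S7 S0-x->S0 S0-y->S1 S1-x->S2 S1-y->S1 S2-x->S3 S2-y->S4 S3-x->S0 S3-y->S5 S4-x->S4 S4-y->S4 S5-x->S6 S5-y->S5 S6-x->S7 S6-y->S4 S7-x->S7 S7-y->S5

Handle the two conditions separately and then intersect. The first has 5 states tracking whether and how much of `yxxy` has been seen; the second has 4 states tracking partial matches of the forbidden pattern `yxy`. A product state is a pair (one from each), accepting exactly when both do. Minimizing collapses redundant product states.
With 8 states:
        x   y  
>  S0   S0  S1 
   S1   S2  S1 
   S2   S3  S4 
   S3   S0  S5 
   S4   S4  S4 
 * S5   S6  S5 
 * S6   S7  S4 
 * S7   S7  S5 
(> = start, * = accepting)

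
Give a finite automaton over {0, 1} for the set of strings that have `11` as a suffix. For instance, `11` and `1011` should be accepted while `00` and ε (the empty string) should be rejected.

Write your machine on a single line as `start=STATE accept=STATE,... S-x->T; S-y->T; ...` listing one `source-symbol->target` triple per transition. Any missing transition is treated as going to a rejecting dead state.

Remember how much of `11` the current input suffix matches. State S0 means no match yet; S1 means the last symbol is `1`; S2 means the last 2 symbols are `11`. Only S2 accepts. On a mismatch, fall back to the longest proper suffix that is still a prefix of `11`.
3 states suffice.
        0   1  
>  S0   S0  S1 
   S1   S0  S2 
 * S2   S0  S2 
(> = start, * = accepting)

start=S0; accept=S2; S0-0->S0; S0-1->S1; S1-0->S0; S1-1->S2; S2-0->S0; S2-1->S2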